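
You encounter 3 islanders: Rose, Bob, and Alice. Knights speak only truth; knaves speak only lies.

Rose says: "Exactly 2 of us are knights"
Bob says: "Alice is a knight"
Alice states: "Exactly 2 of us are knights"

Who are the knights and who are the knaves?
Rose is a knave.
Bob is a knave.
Alice is a knave.

Verification:
- Rose (knave) says "Exactly 2 of us are knights" - this is FALSE (a lie) because there are 0 knights.
- Bob (knave) says "Alice is a knight" - this is FALSE (a lie) because Alice is a knave.
- Alice (knave) says "Exactly 2 of us are knights" - this is FALSE (a lie) because there are 0 knights.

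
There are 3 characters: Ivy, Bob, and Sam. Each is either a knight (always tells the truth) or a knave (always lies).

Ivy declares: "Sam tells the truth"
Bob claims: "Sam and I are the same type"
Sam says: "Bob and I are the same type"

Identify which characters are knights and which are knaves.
Ivy is a knight.
Bob is a knight.
Sam is a knight.

Verification:
- Ivy (knight) says "Sam tells the truth" - this is TRUE because Sam is a knight.
- Bob (knight) says "Sam and I are the same type" - this is TRUE because Bob is a knight and Sam is a knight.
- Sam (knight) says "Bob and I are the same type" - this is TRUE because Sam is a knight and Bob is a knight.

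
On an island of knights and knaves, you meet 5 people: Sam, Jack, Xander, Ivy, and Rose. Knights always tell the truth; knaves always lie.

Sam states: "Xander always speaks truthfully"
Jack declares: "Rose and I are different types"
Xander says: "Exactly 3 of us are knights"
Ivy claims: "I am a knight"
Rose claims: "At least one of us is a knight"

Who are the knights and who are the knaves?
Sam is a knave.
Jack is a knave.
Xander is a knave.
Ivy is a knave.
Rose is a knave.

Verification:
- Sam (knave) says "Xander always speaks truthfully" - this is FALSE (a lie) because Xander is a knave.
- Jack (knave) says "Rose and I are different types" - this is FALSE (a lie) because Jack is a knave and Rose is a knave.
- Xander (knave) says "Exactly 3 of us are knights" - this is FALSE (a lie) because there are 0 knights.
- Ivy (knave) says "I am a knight" - this is FALSE (a lie) because Ivy is a knave.
- Rose (knave) says "At least one of us is a knight" - this is FALSE (a lie) because no one is a knight.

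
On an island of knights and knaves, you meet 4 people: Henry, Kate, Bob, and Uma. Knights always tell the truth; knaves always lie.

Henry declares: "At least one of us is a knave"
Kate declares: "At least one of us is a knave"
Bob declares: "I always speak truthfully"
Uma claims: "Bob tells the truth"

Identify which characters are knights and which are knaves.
Henry is a knight.
Kate is a knight.
Bob is a knave.
Uma is a knave.

Verification:
- Henry (knight) says "At least one of us is a knave" - this is TRUE because Bob and Uma are knaves.
- Kate (knight) says "At least one of us is a knave" - this is TRUE because Bob and Uma are knaves.
- Bob (knave) says "I always speak truthfully" - this is FALSE (a lie) because Bob is a knave.
- Uma (knave) says "Bob tells the truth" - this is FALSE (a lie) because Bob is a knave.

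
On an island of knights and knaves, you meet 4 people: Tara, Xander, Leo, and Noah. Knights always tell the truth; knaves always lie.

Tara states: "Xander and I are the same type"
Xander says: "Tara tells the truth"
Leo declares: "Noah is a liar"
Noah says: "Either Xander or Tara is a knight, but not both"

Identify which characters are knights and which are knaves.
Tara is a knight.
Xander is a knight.
Leo is a knight.
Noah is a knave.

Verification:
- Tara (knight) says "Xander and I are the same type" - this is TRUE because Tara is a knight and Xander is a knight.
- Xander (knight) says "Tara tells the truth" - this is TRUE because Tara is a knight.
- Leo (knight) says "Noah is a liar" - this is TRUE because Noah is a knave.
- Noah (knave) says "Either Xander or Tara is a knight, but not both" - this is FALSE (a lie) because Xander is a knight and Tara is a knight.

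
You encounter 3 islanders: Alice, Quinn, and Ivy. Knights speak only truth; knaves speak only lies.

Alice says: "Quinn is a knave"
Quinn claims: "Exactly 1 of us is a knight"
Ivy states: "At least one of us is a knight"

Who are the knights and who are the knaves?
Alice is a knight.
Quinn is a knave.
Ivy is a knight.

Verification:
- Alice (knight) says "Quinn is a knave" - this is TRUE because Quinn is a knave.
- Quinn (knave) says "Exactly 1 of us is a knight" - this is FALSE (a lie) because there are 2 knights.
- Ivy (knight) says "At least one of us is a knight" - this is TRUE because Alice and Ivy are knights.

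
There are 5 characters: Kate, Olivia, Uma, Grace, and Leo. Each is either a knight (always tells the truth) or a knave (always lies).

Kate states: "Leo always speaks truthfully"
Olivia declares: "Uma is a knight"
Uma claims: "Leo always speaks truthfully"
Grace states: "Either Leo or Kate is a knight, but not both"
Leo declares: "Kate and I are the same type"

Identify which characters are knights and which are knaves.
Kate is a knight.
Olivia is a knight.
Uma is a knight.
Grace is a knave.
Leo is a knight.

Verification:
- Kate (knight) says "Leo always speaks truthfully" - this is TRUE because Leo is a knight.
- Olivia (knight) says "Uma is a knight" - this is TRUE because Uma is a knight.
- Uma (knight) says "Leo always speaks truthfully" - this is TRUE because Leo is a knight.
- Grace (knave) says "Either Leo or Kate is a knight, but not both" - this is FALSE (a lie) because Leo is a knight and Kate is a knight.
- Leo (knight) says "Kate and I are the same type" - this is TRUE because Leo is a knight and Kate is a knight.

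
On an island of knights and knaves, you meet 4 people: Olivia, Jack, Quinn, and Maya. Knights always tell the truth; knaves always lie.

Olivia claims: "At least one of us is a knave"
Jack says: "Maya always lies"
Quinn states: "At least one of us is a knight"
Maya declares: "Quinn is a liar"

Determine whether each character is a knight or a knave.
Olivia is a knight.
Jack is a knight.
Quinn is a knight.
Maya is a knave.

Verification:
- Olivia (knight) says "At least one of us is a knave" - this is TRUE because Maya is a knave.
- Jack (knight) says "Maya always lies" - this is TRUE because Maya is a knave.
- Quinn (knight) says "At least one of us is a knight" - this is TRUE because Olivia, Jack, and Quinn are knights.
- Maya (knave) says "Quinn is a liar" - this is FALSE (a lie) because Quinn is a knight.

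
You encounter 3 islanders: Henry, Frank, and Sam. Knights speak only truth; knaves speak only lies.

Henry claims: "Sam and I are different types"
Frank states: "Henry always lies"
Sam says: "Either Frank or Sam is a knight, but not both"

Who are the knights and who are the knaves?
Henry is a knight.
Frank is a knave.
Sam is a knave.

Verification:
- Henry (knight) says "Sam and I are different types" - this is TRUE because Henry is a knight and Sam is a knave.
- Frank (knave) says "Henry always lies" - this is FALSE (a lie) because Henry is a knight.
- Sam (knave) says "Either Frank or Sam is a knight, but not both" - this is FALSE (a lie) because Frank is a knave and Sam is a knave.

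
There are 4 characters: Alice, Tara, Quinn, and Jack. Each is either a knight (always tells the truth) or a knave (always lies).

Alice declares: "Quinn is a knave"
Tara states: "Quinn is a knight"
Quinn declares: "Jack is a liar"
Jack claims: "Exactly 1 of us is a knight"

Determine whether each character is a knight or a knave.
Alice is a knave.
Tara is a knight.
Quinn is a knight.
Jack is a knave.

Verification:
- Alice (knave) says "Quinn is a knave" - this is FALSE (a lie) because Quinn is a knight.
- Tara (knight) says "Quinn is a knight" - this is TRUE because Quinn is a knight.
- Quinn (knight) says "Jack is a liar" - this is TRUE because Jack is a knave.
- Jack (knave) says "Exactly 1 of us is a knight" - this is FALSE (a lie) because there are 2 knights.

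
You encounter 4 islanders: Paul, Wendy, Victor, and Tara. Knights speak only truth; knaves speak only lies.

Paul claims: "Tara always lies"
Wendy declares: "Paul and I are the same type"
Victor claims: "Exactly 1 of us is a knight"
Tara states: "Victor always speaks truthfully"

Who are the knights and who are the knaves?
Paul is a knight.
Wendy is a knight.
Victor is a knave.
Tara is a knave.

Verification:
- Paul (knight) says "Tara always lies" - this is TRUE because Tara is a knave.
- Wendy (knight) says "Paul and I are the same type" - this is TRUE because Wendy is a knight and Paul is a knight.
- Victor (knave) says "Exactly 1 of us is a knight" - this is FALSE (a lie) because there are 2 knights.
- Tara (knave) says "Victor always speaks truthfully" - this is FALSE (a lie) because Victor is a knave.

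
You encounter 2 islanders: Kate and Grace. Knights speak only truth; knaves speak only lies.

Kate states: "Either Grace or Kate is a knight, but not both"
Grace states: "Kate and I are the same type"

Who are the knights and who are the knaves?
Kate is a knight.
Grace is a knave.

Verification:
- Kate (knight) says "Either Grace or Kate is a knight, but not both" - this is TRUE because Grace is a knave and Kate is a knight.
- Grace (knave) says "Kate and I are the same type" - this is FALSE (a lie) because Grace is a knave and Kate is a knight.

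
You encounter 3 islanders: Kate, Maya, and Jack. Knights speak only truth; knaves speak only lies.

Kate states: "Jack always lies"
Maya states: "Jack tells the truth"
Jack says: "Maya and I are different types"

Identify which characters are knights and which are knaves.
Kate is a knight.
Maya is a knave.
Jack is a knave.

Verification:
- Kate (knight) says "Jack always lies" - this is TRUE because Jack is a knave.
- Maya (knave) says "Jack tells the truth" - this is FALSE (a lie) because Jack is a knave.
- Jack (knave) says "Maya and I are different types" - this is FALSE (a lie) because Jack is a knave and Maya is a knave.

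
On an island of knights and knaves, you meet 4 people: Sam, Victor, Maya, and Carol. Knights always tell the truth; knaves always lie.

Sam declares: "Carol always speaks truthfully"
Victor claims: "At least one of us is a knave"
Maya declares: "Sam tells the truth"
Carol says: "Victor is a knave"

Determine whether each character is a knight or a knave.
Sam is a knave.
Victor is a knight.
Maya is a knave.
Carol is a knave.

Verification:
- Sam (knave) says "Carol always speaks truthfully" - this is FALSE (a lie) because Carol is a knave.
- Victor (knight) says "At least one of us is a knave" - this is TRUE because Sam, Maya, and Carol are knaves.
- Maya (knave) says "Sam tells the truth" - this is FALSE (a lie) because Sam is a knave.
- Carol (knave) says "Victor is a knave" - this is FALSE (a lie) because Victor is a knight.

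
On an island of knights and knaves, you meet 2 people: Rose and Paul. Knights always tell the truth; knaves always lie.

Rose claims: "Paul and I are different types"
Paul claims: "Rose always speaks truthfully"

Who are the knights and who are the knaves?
Rose is a knave.
Paul is a knave.

Verification:
- Rose (knave) says "Paul and I are different types" - this is FALSE (a lie) because Rose is a knave and Paul is a knave.
- Paul (knave) says "Rose always speaks truthfully" - this is FALSE (a lie) because Rose is a knave.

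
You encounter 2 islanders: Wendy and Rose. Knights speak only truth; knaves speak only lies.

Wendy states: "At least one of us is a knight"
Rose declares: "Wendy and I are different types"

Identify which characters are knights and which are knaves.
Wendy is a knave.
Rose is a knave.

Verification:
- Wendy (knave) says "At least one of us is a knight" - this is FALSE (a lie) because no one is a knight.
- Rose (knave) says "Wendy and I are different types" - this is FALSE (a lie) because Rose is a knave and Wendy is a knave.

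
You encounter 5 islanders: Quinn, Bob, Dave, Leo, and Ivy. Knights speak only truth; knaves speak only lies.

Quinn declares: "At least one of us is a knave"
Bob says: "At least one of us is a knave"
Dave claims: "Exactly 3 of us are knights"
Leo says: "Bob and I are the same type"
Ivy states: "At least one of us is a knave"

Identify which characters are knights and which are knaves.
Quinn is a knight.
Bob is a knight.
Dave is a knave.
Leo is a knight.
Ivy is a knight.

Verification:
- Quinn (knight) says "At least one of us is a knave" - this is TRUE because Dave is a knave.
- Bob (knight) says "At least one of us is a knave" - this is TRUE because Dave is a knave.
- Dave (knave) says "Exactly 3 of us are knights" - this is FALSE (a lie) because there are 4 knights.
- Leo (knight) says "Bob and I are the same type" - this is TRUE because Leo is a knight and Bob is a knight.
- Ivy (knight) says "At least one of us is a knave" - this is TRUE because Dave is a knave.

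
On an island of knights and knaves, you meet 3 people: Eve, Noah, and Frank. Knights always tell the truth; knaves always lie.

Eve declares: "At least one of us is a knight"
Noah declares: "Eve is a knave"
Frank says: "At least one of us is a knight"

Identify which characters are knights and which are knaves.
Eve is a knight.
Noah is a knave.
Frank is a knight.

Verification:
- Eve (knight) says "At least one of us is a knight" - this is TRUE because Eve and Frank are knights.
- Noah (knave) says "Eve is a knave" - this is FALSE (a lie) because Eve is a knight.
- Frank (knight) says "At least one of us is a knight" - this is TRUE because Eve and Frank are knights.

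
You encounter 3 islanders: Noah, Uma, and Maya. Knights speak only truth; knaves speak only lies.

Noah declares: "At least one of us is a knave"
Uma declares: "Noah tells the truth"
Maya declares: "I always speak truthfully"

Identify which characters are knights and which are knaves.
Noah is a knight.
Uma is a knight.
Maya is a knave.

Verification:
- Noah (knight) says "At least one of us is a knave" - this is TRUE because Maya is a knave.
- Uma (knight) says "Noah tells the truth" - this is TRUE because Noah is a knight.
- Maya (knave) says "I always speak truthfully" - this is FALSE (a lie) because Maya is a knave.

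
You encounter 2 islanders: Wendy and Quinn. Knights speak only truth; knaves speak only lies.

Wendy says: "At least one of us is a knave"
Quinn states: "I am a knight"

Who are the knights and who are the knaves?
Wendy is a knight.
Quinn is a knave.

Verification:
- Wendy (knight) says "At least one of us is a knave" - this is TRUE because Quinn is a knave.
- Quinn (knave) says "I am a knight" - this is FALSE (a lie) because Quinn is a knave.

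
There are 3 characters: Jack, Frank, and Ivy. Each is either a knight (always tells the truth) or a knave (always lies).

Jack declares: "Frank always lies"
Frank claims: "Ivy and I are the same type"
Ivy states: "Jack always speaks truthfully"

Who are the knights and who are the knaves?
Jack is a knight.
Frank is a knave.
Ivy is a knight.

Verification:
- Jack (knight) says "Frank always lies" - this is TRUE because Frank is a knave.
- Frank (knave) says "Ivy and I are the same type" - this is FALSE (a lie) because Frank is a knave and Ivy is a knight.
- Ivy (knight) says "Jack always speaks truthfully" - this is TRUE because Jack is a knight.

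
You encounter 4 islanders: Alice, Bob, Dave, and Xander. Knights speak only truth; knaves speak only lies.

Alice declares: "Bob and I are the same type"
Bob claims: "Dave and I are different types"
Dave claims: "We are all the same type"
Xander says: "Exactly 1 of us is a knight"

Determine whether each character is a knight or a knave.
Alice is a knight.
Bob is a knight.
Dave is a knave.
Xander is a knave.

Verification:
- Alice (knight) says "Bob and I are the same type" - this is TRUE because Alice is a knight and Bob is a knight.
- Bob (knight) says "Dave and I are different types" - this is TRUE because Bob is a knight and Dave is a knave.
- Dave (knave) says "We are all the same type" - this is FALSE (a lie) because Alice and Bob are knights and Dave and Xander are knaves.
- Xander (knave) says "Exactly 1 of us is a knight" - this is FALSE (a lie) because there are 2 knights.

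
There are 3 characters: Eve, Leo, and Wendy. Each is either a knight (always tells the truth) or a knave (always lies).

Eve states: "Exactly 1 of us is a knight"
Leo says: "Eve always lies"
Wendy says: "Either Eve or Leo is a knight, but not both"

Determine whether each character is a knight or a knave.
Eve is a knave.
Leo is a knight.
Wendy is a knight.

Verification:
- Eve (knave) says "Exactly 1 of us is a knight" - this is FALSE (a lie) because there are 2 knights.
- Leo (knight) says "Eve always lies" - this is TRUE because Eve is a knave.
- Wendy (knight) says "Either Eve or Leo is a knight, but not both" - this is TRUE because Eve is a knave and Leo is a knight.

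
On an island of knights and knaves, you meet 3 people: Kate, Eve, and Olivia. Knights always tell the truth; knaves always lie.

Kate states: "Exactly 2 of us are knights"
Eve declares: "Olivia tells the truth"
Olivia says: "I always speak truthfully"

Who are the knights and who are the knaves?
Kate is a knave.
Eve is a knave.
Olivia is a knave.

Verification:
- Kate (knave) says "Exactly 2 of us are knights" - this is FALSE (a lie) because there are 0 knights.
- Eve (knave) says "Olivia tells the truth" - this is FALSE (a lie) because Olivia is a knave.
- Olivia (knave) says "I always speak truthfully" - this is FALSE (a lie) because Olivia is a knave.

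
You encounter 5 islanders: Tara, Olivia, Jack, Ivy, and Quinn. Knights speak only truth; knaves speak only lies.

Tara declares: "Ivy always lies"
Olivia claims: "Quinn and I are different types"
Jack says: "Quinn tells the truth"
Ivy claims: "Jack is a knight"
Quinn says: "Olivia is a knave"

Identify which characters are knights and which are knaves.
Tara is a knight.
Olivia is a knight.
Jack is a knave.
Ivy is a knave.
Quinn is a knave.

Verification:
- Tara (knight) says "Ivy always lies" - this is TRUE because Ivy is a knave.
- Olivia (knight) says "Quinn and I are different types" - this is TRUE because Olivia is a knight and Quinn is a knave.
- Jack (knave) says "Quinn tells the truth" - this is FALSE (a lie) because Quinn is a knave.
- Ivy (knave) says "Jack is a knight" - this is FALSE (a lie) because Jack is a knave.
- Quinn (knave) says "Olivia is a knave" - this is FALSE (a lie) because Olivia is a knight.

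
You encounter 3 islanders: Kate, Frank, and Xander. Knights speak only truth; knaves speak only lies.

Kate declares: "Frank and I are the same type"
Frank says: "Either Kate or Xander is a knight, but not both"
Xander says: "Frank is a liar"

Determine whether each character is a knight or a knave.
Kate is a knight.
Frank is a knight.
Xander is a knave.

Verification:
- Kate (knight) says "Frank and I are the same type" - this is TRUE because Kate is a knight and Frank is a knight.
- Frank (knight) says "Either Kate or Xander is a knight, but not both" - this is TRUE because Kate is a knight and Xander is a knave.
- Xander (knave) says "Frank is a liar" - this is FALSE (a lie) because Frank is a knight.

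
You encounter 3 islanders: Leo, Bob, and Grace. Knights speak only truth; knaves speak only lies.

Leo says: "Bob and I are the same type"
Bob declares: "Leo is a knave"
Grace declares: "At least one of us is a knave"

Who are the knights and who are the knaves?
Leo is a knave.
Bob is a knight.
Grace is a knight.

Verification:
- Leo (knave) says "Bob and I are the same type" - this is FALSE (a lie) because Leo is a knave and Bob is a knight.
- Bob (knight) says "Leo is a knave" - this is TRUE because Leo is a knave.
- Grace (knight) says "At least one of us is a knave" - this is TRUE because Leo is a knave.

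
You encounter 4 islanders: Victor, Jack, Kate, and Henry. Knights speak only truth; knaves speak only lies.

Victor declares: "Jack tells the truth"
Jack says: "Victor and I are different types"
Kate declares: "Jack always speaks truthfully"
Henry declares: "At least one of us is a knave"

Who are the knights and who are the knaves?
Victor is a knave.
Jack is a knave.
Kate is a knave.
Henry is a knight.

Verification:
- Victor (knave) says "Jack tells the truth" - this is FALSE (a lie) because Jack is a knave.
- Jack (knave) says "Victor and I are different types" - this is FALSE (a lie) because Jack is a knave and Victor is a knave.
- Kate (knave) says "Jack always speaks truthfully" - this is FALSE (a lie) because Jack is a knave.
- Henry (knight) says "At least one of us is a knave" - this is TRUE because Victor, Jack, and Kate are knaves.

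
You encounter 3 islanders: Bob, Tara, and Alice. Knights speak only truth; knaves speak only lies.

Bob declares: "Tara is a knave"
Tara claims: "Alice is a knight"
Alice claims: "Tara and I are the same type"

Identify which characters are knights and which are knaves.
Bob is a knave.
Tara is a knight.
Alice is a knight.

Verification:
- Bob (knave) says "Tara is a knave" - this is FALSE (a lie) because Tara is a knight.
- Tara (knight) says "Alice is a knight" - this is TRUE because Alice is a knight.
- Alice (knight) says "Tara and I are the same type" - this is TRUE because Alice is a knight and Tara is a knight.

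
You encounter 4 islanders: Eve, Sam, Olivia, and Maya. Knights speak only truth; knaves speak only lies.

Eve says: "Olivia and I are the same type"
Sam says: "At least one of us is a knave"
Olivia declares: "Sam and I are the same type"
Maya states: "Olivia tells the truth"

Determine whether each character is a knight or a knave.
Eve is a knave.
Sam is a knight.
Olivia is a knight.
Maya is a knight.

Verification:
- Eve (knave) says "Olivia and I are the same type" - this is FALSE (a lie) because Eve is a knave and Olivia is a knight.
- Sam (knight) says "At least one of us is a knave" - this is TRUE because Eve is a knave.
- Olivia (knight) says "Sam and I are the same type" - this is TRUE because Olivia is a knight and Sam is a knight.
- Maya (knight) says "Olivia tells the truth" - this is TRUE because Olivia is a knight.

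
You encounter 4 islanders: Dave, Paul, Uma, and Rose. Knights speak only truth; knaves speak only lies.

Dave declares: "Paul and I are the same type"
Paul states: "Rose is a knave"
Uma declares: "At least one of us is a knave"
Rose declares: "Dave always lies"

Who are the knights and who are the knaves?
Dave is a knight.
Paul is a knight.
Uma is a knight.
Rose is a knave.

Verification:
- Dave (knight) says "Paul and I are the same type" - this is TRUE because Dave is a knight and Paul is a knight.
- Paul (knight) says "Rose is a knave" - this is TRUE because Rose is a knave.
- Uma (knight) says "At least one of us is a knave" - this is TRUE because Rose is a knave.
- Rose (knave) says "Dave always lies" - this is FALSE (a lie) because Dave is a knight.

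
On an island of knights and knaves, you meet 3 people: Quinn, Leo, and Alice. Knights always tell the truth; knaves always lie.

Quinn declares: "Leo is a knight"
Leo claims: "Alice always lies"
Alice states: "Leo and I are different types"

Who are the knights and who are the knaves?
Quinn is a knave.
Leo is a knave.
Alice is a knight.

Verification:
- Quinn (knave) says "Leo is a knight" - this is FALSE (a lie) because Leo is a knave.
- Leo (knave) says "Alice always lies" - this is FALSE (a lie) because Alice is a knight.
- Alice (knight) says "Leo and I are different types" - this is TRUE because Alice is a knight and Leo is a knave.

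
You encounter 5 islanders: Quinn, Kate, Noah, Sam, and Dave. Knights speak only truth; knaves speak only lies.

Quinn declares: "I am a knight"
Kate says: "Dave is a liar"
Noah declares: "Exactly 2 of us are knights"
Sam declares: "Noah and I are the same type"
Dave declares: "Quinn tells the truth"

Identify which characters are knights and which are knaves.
Quinn is a knave.
Kate is a knight.
Noah is a knight.
Sam is a knave.
Dave is a knave.

Verification:
- Quinn (knave) says "I am a knight" - this is FALSE (a lie) because Quinn is a knave.
- Kate (knight) says "Dave is a liar" - this is TRUE because Dave is a knave.
- Noah (knight) says "Exactly 2 of us are knights" - this is TRUE because there are 2 knights.
- Sam (knave) says "Noah and I are the same type" - this is FALSE (a lie) because Sam is a knave and Noah is a knight.
- Dave (knave) says "Quinn tells the truth" - this is FALSE (a lie) because Quinn is a knave.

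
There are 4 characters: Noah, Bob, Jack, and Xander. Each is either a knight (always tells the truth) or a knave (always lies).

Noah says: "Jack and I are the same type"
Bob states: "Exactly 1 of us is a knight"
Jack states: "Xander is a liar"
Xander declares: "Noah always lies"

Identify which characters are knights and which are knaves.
Noah is a knight.
Bob is a knave.
Jack is a knight.
Xander is a knave.

Verification:
- Noah (knight) says "Jack and I are the same type" - this is TRUE because Noah is a knight and Jack is a knight.
- Bob (knave) says "Exactly 1 of us is a knight" - this is FALSE (a lie) because there are 2 knights.
- Jack (knight) says "Xander is a liar" - this is TRUE because Xander is a knave.
- Xander (knave) says "Noah always lies" - this is FALSE (a lie) because Noah is a knight.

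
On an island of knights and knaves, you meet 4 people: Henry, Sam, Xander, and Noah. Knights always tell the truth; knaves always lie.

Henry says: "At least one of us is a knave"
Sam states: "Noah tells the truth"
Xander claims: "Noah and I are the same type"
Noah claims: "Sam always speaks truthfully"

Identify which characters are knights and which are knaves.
Henry is a knight.
Sam is a knight.
Xander is a knave.
Noah is a knight.

Verification:
- Henry (knight) says "At least one of us is a knave" - this is TRUE because Xander is a knave.
- Sam (knight) says "Noah tells the truth" - this is TRUE because Noah is a knight.
- Xander (knave) says "Noah and I are the same type" - this is FALSE (a lie) because Xander is a knave and Noah is a knight.
- Noah (knight) says "Sam always speaks truthfully" - this is TRUE because Sam is a knight.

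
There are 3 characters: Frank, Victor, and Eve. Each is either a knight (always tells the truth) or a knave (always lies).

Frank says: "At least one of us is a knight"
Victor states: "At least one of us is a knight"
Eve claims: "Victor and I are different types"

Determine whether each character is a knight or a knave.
Frank is a knave.
Victor is a knave.
Eve is a knave.

Verification:
- Frank (knave) says "At least one of us is a knight" - this is FALSE (a lie) because no one is a knight.
- Victor (knave) says "At least one of us is a knight" - this is FALSE (a lie) because no one is a knight.
- Eve (knave) says "Victor and I are different types" - this is FALSE (a lie) because Eve is a knave and Victor is a knave.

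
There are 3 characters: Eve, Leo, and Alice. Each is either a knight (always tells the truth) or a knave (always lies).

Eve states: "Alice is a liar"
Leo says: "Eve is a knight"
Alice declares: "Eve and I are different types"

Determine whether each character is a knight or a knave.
Eve is a knave.
Leo is a knave.
Alice is a knight.

Verification:
- Eve (knave) says "Alice is a liar" - this is FALSE (a lie) because Alice is a knight.
- Leo (knave) says "Eve is a knight" - this is FALSE (a lie) because Eve is a knave.
- Alice (knight) says "Eve and I are different types" - this is TRUE because Alice is a knight and Eve is a knave.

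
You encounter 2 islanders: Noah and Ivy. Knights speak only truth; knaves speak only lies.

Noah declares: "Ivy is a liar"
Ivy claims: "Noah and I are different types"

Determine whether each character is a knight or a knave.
Noah is a knave.
Ivy is a knight.

Verification:
- Noah (knave) says "Ivy is a liar" - this is FALSE (a lie) because Ivy is a knight.
- Ivy (knight) says "Noah and I are different types" - this is TRUE because Ivy is a knight and Noah is a knave.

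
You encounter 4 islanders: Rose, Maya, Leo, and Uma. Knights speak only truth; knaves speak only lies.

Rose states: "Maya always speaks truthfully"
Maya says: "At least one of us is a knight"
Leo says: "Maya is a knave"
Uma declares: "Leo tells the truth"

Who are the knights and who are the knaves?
Rose is a knight.
Maya is a knight.
Leo is a knave.
Uma is a knave.

Verification:
- Rose (knight) says "Maya always speaks truthfully" - this is TRUE because Maya is a knight.
- Maya (knight) says "At least one of us is a knight" - this is TRUE because Rose and Maya are knights.
- Leo (knave) says "Maya is a knave" - this is FALSE (a lie) because Maya is a knight.
- Uma (knave) says "Leo tells the truth" - this is FALSE (a lie) because Leo is a knave.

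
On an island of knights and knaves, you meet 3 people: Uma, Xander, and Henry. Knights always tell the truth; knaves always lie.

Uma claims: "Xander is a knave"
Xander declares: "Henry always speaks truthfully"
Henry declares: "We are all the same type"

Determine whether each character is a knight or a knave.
Uma is a knight.
Xander is a knave.
Henry is a knave.

Verification:
- Uma (knight) says "Xander is a knave" - this is TRUE because Xander is a knave.
- Xander (knave) says "Henry always speaks truthfully" - this is FALSE (a lie) because Henry is a knave.
- Henry (knave) says "We are all the same type" - this is FALSE (a lie) because Uma is a knight and Xander and Henry are knaves.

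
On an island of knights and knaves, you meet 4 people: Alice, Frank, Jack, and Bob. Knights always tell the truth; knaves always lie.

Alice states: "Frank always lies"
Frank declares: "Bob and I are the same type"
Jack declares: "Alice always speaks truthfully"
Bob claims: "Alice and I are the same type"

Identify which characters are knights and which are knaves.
Alice is a knight.
Frank is a knave.
Jack is a knight.
Bob is a knight.

Verification:
- Alice (knight) says "Frank always lies" - this is TRUE because Frank is a knave.
- Frank (knave) says "Bob and I are the same type" - this is FALSE (a lie) because Frank is a knave and Bob is a knight.
- Jack (knight) says "Alice always speaks truthfully" - this is TRUE because Alice is a knight.
- Bob (knight) says "Alice and I are the same type" - this is TRUE because Bob is a knight and Alice is a knight.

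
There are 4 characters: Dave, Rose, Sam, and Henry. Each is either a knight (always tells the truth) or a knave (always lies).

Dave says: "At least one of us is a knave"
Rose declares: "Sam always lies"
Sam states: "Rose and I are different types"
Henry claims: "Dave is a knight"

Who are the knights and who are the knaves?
Dave is a knight.
Rose is a knave.
Sam is a knight.
Henry is a knight.

Verification:
- Dave (knight) says "At least one of us is a knave" - this is TRUE because Rose is a knave.
- Rose (knave) says "Sam always lies" - this is FALSE (a lie) because Sam is a knight.
- Sam (knight) says "Rose and I are different types" - this is TRUE because Sam is a knight and Rose is a knave.
- Henry (knight) says "Dave is a knight" - this is TRUE because Dave is a knight.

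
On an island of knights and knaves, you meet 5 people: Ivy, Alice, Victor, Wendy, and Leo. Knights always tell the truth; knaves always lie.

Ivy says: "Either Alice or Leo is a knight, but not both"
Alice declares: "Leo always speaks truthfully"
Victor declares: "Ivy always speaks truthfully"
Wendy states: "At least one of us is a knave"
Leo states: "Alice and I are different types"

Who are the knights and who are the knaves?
Ivy is a knave.
Alice is a knave.
Victor is a knave.
Wendy is a knight.
Leo is a knave.

Verification:
- Ivy (knave) says "Either Alice or Leo is a knight, but not both" - this is FALSE (a lie) because Alice is a knave and Leo is a knave.
- Alice (knave) says "Leo always speaks truthfully" - this is FALSE (a lie) because Leo is a knave.
- Victor (knave) says "Ivy always speaks truthfully" - this is FALSE (a lie) because Ivy is a knave.
- Wendy (knight) says "At least one of us is a knave" - this is TRUE because Ivy, Alice, Victor, and Leo are knaves.
- Leo (knave) says "Alice and I are different types" - this is FALSE (a lie) because Leo is a knave and Alice is a knave.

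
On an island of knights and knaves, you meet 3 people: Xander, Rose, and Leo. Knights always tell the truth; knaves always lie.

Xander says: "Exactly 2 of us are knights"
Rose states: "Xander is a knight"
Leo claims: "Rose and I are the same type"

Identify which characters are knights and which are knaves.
Xander is a knight.
Rose is a knight.
Leo is a knave.

Verification:
- Xander (knight) says "Exactly 2 of us are knights" - this is TRUE because there are 2 knights.
- Rose (knight) says "Xander is a knight" - this is TRUE because Xander is a knight.
- Leo (knave) says "Rose and I are the same type" - this is FALSE (a lie) because Leo is a knave and Rose is a knight.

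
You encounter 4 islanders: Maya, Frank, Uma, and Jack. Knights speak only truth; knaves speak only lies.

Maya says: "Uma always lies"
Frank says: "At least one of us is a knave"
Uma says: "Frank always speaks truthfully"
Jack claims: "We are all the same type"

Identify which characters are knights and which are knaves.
Maya is a knave.
Frank is a knight.
Uma is a knight.
Jack is a knave.

Verification:
- Maya (knave) says "Uma always lies" - this is FALSE (a lie) because Uma is a knight.
- Frank (knight) says "At least one of us is a knave" - this is TRUE because Maya and Jack are knaves.
- Uma (knight) says "Frank always speaks truthfully" - this is TRUE because Frank is a knight.
- Jack (knave) says "We are all the same type" - this is FALSE (a lie) because Frank and Uma are knights and Maya and Jack are knaves.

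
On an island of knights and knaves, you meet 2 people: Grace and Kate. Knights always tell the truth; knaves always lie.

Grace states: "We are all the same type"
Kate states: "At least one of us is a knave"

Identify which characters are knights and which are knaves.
Grace is a knave.
Kate is a knight.

Verification:
- Grace (knave) says "We are all the same type" - this is FALSE (a lie) because Kate is a knight and Grace is a knave.
- Kate (knight) says "At least one of us is a knave" - this is TRUE because Grace is a knave.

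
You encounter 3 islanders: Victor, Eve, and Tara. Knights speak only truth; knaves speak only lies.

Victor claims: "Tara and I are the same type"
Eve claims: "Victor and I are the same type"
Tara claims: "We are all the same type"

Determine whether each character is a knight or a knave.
Victor is a knight.
Eve is a knight.
Tara is a knight.

Verification:
- Victor (knight) says "Tara and I are the same type" - this is TRUE because Victor is a knight and Tara is a knight.
- Eve (knight) says "Victor and I are the same type" - this is TRUE because Eve is a knight and Victor is a knight.
- Tara (knight) says "We are all the same type" - this is TRUE because Victor, Eve, and Tara are knights.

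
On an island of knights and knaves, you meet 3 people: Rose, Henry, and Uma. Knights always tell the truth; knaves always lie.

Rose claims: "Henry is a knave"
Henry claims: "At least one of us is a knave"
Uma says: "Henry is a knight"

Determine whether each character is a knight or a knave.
Rose is a knave.
Henry is a knight.
Uma is a knight.

Verification:
- Rose (knave) says "Henry is a knave" - this is FALSE (a lie) because Henry is a knight.
- Henry (knight) says "At least one of us is a knave" - this is TRUE because Rose is a knave.
- Uma (knight) says "Henry is a knight" - this is TRUE because Henry is a knight.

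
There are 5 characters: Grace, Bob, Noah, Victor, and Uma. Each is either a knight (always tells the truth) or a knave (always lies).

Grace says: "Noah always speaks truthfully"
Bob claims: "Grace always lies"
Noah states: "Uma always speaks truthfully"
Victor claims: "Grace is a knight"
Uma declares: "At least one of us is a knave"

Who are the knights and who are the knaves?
Grace is a knight.
Bob is a knave.
Noah is a knight.
Victor is a knight.
Uma is a knight.

Verification:
- Grace (knight) says "Noah always speaks truthfully" - this is TRUE because Noah is a knight.
- Bob (knave) says "Grace always lies" - this is FALSE (a lie) because Grace is a knight.
- Noah (knight) says "Uma always speaks truthfully" - this is TRUE because Uma is a knight.
- Victor (knight) says "Grace is a knight" - this is TRUE because Grace is a knight.
- Uma (knight) says "At least one of us is a knave" - this is TRUE because Bob is a knave.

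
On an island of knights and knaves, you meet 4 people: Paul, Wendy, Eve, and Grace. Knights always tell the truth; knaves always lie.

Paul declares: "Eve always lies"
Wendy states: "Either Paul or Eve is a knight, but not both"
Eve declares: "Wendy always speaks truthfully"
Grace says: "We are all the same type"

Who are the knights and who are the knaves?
Paul is a knave.
Wendy is a knight.
Eve is a knight.
Grace is a knave.

Verification:
- Paul (knave) says "Eve always lies" - this is FALSE (a lie) because Eve is a knight.
- Wendy (knight) says "Either Paul or Eve is a knight, but not both" - this is TRUE because Paul is a knave and Eve is a knight.
- Eve (knight) says "Wendy always speaks truthfully" - this is TRUE because Wendy is a knight.
- Grace (knave) says "We are all the same type" - this is FALSE (a lie) because Wendy and Eve are knights and Paul and Grace are knaves.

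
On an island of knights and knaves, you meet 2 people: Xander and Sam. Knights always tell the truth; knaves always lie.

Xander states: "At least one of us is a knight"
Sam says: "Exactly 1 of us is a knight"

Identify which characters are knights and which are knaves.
Xander is a knave.
Sam is a knave.

Verification:
- Xander (knave) says "At least one of us is a knight" - this is FALSE (a lie) because no one is a knight.
- Sam (knave) says "Exactly 1 of us is a knight" - this is FALSE (a lie) because there are 0 knights.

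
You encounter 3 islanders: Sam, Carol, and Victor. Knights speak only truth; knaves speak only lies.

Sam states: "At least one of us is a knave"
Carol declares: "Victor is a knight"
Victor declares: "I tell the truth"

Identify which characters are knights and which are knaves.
Sam is a knight.
Carol is a knave.
Victor is a knave.

Verification:
- Sam (knight) says "At least one of us is a knave" - this is TRUE because Carol and Victor are knaves.
- Carol (knave) says "Victor is a knight" - this is FALSE (a lie) because Victor is a knave.
- Victor (knave) says "I tell the truth" - this is FALSE (a lie) because Victor is a knave.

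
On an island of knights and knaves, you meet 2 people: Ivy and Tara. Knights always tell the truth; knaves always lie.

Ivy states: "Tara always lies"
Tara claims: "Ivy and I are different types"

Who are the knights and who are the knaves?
Ivy is a knave.
Tara is a knight.

Verification:
- Ivy (knave) says "Tara always lies" - this is FALSE (a lie) because Tara is a knight.
- Tara (knight) says "Ivy and I are different types" - this is TRUE because Tara is a knight and Ivy is a knave.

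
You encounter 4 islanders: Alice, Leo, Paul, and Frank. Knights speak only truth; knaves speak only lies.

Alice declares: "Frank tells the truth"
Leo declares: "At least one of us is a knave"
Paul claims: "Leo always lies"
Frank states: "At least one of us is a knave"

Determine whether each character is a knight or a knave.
Alice is a knight.
Leo is a knight.
Paul is a knave.
Frank is a knight.

Verification:
- Alice (knight) says "Frank tells the truth" - this is TRUE because Frank is a knight.
- Leo (knight) says "At least one of us is a knave" - this is TRUE because Paul is a knave.
- Paul (knave) says "Leo always lies" - this is FALSE (a lie) because Leo is a knight.
- Frank (knight) says "At least one of us is a knave" - this is TRUE because Paul is a knave.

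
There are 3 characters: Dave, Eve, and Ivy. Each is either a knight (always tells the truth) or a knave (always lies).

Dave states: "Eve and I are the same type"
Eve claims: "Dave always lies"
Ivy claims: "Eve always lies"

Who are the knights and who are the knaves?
Dave is a knave.
Eve is a knight.
Ivy is a knave.

Verification:
- Dave (knave) says "Eve and I are the same type" - this is FALSE (a lie) because Dave is a knave and Eve is a knight.
- Eve (knight) says "Dave always lies" - this is TRUE because Dave is a knave.
- Ivy (knave) says "Eve always lies" - this is FALSE (a lie) because Eve is a knight.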